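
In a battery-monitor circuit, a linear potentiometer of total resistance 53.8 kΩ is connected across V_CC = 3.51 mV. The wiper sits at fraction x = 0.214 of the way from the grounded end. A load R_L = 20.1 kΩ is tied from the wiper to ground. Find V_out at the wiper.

The pot divides into 42.29 kΩ above the wiper and 11.51 kΩ below.
Lower segment in parallel with the load: 11.51 ‖ 20.1 = 7.320 kΩ.
Then V_out = V_CC · 7.320/(42.29 + 7.320) = 0.5179 mV.

V_out ≈ 0.518 mV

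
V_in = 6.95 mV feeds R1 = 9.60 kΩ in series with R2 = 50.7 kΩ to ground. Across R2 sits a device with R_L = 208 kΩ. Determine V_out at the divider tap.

V_out ≈ 5.63 mV

First combine the lower leg with the load: R2 ‖ R_L = 40.76 kΩ.
Now apply the divider: V_out = 6.95 × 0.8094 = 5.625 mV.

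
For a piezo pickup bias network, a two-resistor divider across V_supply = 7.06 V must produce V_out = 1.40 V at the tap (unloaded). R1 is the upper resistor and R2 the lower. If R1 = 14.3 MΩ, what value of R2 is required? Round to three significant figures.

R2 ≈ 3.54 MΩ

Required fraction k = V_out/V_supply = 0.1983.
Rearranging, R2 = R1·k/(1−k) = 14.3 × 0.2473 = 3.537 MΩ.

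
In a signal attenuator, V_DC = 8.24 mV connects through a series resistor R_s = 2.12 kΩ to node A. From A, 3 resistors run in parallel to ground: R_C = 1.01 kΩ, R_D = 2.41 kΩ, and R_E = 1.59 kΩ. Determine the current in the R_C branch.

Equivalent of the parallel group: R_p = 0.4916 kΩ.
V_A = 8.24 × 0.4916/2.612 = 1.551 mV.
I(R_C) = V_A / R_C = 1.551/1.01 = 1.536 µA.

I ≈ 1.54 µA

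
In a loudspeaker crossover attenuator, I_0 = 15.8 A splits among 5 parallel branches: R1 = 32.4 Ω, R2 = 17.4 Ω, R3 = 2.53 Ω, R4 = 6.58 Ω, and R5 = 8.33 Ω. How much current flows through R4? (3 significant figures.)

ΣG = 1/32.4 + 1/17.4 + 1/2.53 + 1/6.58 + 1/8.33 = 0.7556.
Current divider: I(R4) = I_0 · G_k/ΣG = 15.8 × (0.1520/0.7556) = 15.8 × 0.2011 = 3.178 A.

I ≈ 3.18 A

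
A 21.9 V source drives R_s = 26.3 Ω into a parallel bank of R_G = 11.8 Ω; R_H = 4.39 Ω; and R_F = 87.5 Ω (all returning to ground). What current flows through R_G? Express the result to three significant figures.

Equivalent of the parallel group: R_p = 3.087 Ω.
Node voltage V_A = V_in · R_p/(R_s + R_p) = 21.9 × 0.1050 = 2.300 V.
Branch current I = V_A/R_G = 2.300/11.8 = 0.1949 A.
(Equivalently: I_total = 0.7452 A, then current-divider fraction G_k/ΣG = 0.2616.)

I ≈ 0.195 A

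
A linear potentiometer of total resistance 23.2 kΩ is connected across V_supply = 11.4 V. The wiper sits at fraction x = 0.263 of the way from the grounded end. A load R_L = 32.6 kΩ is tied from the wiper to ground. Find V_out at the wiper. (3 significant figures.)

V_out ≈ 2.63 V

Lower segment x·R_p = 6.102 kΩ; upper segment (1−x)·R_p = 17.10 kΩ.
Lower segment in parallel with the load: 6.102 ‖ 32.6 = 5.140 kΩ.
Then V_out = V_supply · 5.140/(17.10 + 5.140) = 2.635 V.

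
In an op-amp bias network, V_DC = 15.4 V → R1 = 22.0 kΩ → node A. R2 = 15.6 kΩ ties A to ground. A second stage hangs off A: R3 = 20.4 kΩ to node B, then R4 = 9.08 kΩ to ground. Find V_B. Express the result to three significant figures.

V_B ≈ 1.50 V

Node A sees R2 in parallel with the series input of stage 2, R3 + R4 = 29.48 kΩ.
R2 ‖ (R3+R4) = 10.20 kΩ.
So V_A = 15.4 × 0.3168 = 4.879 V.
V_B = V_A × 0.3080 = 1.503 V.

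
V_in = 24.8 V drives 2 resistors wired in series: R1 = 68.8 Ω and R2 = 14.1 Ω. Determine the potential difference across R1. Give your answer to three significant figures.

Series total: ΣR = 68.8 + 14.1 = 82.90 Ω.
By the voltage-divider rule, V = 24.8 × 68.80/82.90 = 20.58 V.

V ≈ 20.6 V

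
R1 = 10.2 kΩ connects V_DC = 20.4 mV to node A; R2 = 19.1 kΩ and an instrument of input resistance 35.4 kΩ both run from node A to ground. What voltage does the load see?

V_out ≈ 11.2 mV

First combine the lower leg with the load: R2 ‖ R_L = 12.41 kΩ.
Voltage divider with the loaded lower leg: V_out = 20.4 × 12.41/(10.2 + 12.41) = 20.4 × 0.5488 = 11.20 mV.
(Unloaded it would be 13.3 mV; the load pulls it down.)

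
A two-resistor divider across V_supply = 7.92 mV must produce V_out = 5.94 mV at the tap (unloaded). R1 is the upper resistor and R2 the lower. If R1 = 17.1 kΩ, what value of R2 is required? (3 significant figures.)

R2 ≈ 51.3 kΩ

V_out/V_supply = R2/(R1+R2) = 0.7500.
R2 = R1 · 0.7500/(1 − 0.7500) = 51.30 kΩ.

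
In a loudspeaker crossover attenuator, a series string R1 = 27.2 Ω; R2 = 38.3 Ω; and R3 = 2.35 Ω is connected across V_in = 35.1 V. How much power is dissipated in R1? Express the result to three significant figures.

Series current I = V_in/ΣR = 35.1/67.85 = 0.5173 A.
P = I²R = 0.2676 × 27.2 = 7.279 W.

P ≈ 7.28 W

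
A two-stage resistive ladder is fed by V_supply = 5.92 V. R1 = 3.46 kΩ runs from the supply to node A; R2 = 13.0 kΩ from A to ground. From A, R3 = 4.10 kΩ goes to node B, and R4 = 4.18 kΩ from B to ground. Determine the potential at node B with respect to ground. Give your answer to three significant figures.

V_B ≈ 1.77 V

The second stage (R3 + R4 = 8.280 kΩ) loads node A in parallel with R2.
Effective lower resistance at A: R2 ‖ 8.280 = 5.058 kΩ.
So V_A = 5.92 × 0.5938 = 3.515 V.
Then the unloaded second divider: V_B = V_A × R4/(R3+R4) = 3.515 × 0.5048 = 1.775 V.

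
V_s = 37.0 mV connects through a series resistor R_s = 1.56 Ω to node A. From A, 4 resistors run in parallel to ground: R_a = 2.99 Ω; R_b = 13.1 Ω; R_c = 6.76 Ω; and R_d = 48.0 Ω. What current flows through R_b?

Equivalent of the parallel group: R_p = 1.725 Ω.
Node voltage V_A = V_s · R_p/(R_s + R_p) = 37.0 × 0.5252 = 19.43 mV.
Branch current I = V_A/R_b = 19.43/13.1 = 1.483 mA.
(Check via current divider: I_total = 11.26 mA; share G_k/ΣG = 0.1317 → same result.)

I ≈ 1.48 mA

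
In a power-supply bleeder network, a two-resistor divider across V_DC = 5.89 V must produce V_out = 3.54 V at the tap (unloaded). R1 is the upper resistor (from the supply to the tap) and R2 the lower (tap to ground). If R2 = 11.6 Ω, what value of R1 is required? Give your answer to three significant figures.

R1 ≈ 7.70 Ω

Required fraction k = V_out/V_DC = 0.6010.
R1 = R2·(1/k − 1) = 11.6 × 0.6638 = 7.701 Ω.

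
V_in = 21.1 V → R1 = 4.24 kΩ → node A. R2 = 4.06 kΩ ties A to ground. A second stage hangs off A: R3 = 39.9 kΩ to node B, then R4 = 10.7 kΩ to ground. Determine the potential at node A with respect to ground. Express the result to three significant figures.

V_A ≈ 9.91 V

Node A sees R2 in parallel with the series input of stage 2, R3 + R4 = 50.60 kΩ.
Effective lower resistance at A: R2 ‖ 50.60 = 3.758 kΩ.
V_A = 21.1 × 3.758/(4.24 + 3.758) = 9.915 V.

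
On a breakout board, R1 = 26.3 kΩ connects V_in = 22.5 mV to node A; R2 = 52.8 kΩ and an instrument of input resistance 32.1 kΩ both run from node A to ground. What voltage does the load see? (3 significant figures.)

V_out ≈ 9.71 mV

R2 ‖ R_L = (52.8 × 32.1)/(52.8 + 32.1) = 19.96 kΩ.
Then V_out = V_in · R2'/(R1 + R2') = 22.5 × 19.96/46.26 = 9.709 mV.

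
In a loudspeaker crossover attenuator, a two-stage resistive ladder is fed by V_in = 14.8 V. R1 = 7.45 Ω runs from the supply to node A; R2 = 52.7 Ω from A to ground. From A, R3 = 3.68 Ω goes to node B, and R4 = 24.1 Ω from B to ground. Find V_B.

V_B ≈ 9.11 V

Looking into the second stage from A: R3 + R4 = 27.78 Ω appears in parallel with R2.
Effective lower resistance at A: R2 ‖ 27.78 = 18.19 Ω.
So V_A = 14.8 × 0.7094 = 10.50 V.
Then the unloaded second divider: V_B = V_A × R4/(R3+R4) = 10.50 × 0.8675 = 9.109 V.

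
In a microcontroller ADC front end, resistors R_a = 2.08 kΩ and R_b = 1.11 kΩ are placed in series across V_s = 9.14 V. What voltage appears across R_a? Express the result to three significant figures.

V ≈ 5.96 V

Series total: ΣR = 2.08 + 1.11 = 3.190 kΩ.
Voltage divider: V = V_s · (2.080 / 3.190) = 9.14 × 0.6520 = 5.960 V.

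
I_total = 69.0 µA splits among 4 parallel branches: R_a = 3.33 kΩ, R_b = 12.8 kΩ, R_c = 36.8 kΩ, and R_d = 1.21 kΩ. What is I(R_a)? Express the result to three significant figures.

I ≈ 16.8 µA

ΣG = 1/3.33 + 1/12.8 + 1/36.8 + 1/1.21 = 1.232.
R_a takes the fraction G_k/ΣG = 0.3003/1.232 = 0.2437, so I = 69.0 × 0.2437 = 16.82 µA.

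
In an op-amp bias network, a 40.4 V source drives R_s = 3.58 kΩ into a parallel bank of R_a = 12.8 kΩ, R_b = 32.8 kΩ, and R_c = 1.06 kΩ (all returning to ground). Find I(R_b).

I ≈ 0.258 mA

Parallel bank: R_p = 1/(1/12.8 + 1/32.8 + 1/1.06) = 0.9506 kΩ.
V_A = 40.4 × 0.9506/4.531 = 8.476 V.
Branch current I = V_A/R_b = 8.476/32.8 = 0.2584 mA.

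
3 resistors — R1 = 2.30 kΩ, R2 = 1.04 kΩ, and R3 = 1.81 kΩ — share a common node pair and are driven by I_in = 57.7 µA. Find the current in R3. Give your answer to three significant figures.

I ≈ 16.4 µA

Conductances: ΣG = 1/2.30 + 1/1.04 + 1/1.81 = 1.949 (1/kΩ).
Current divider: I(R3) = I_in · G_k/ΣG = 57.7 × (0.5525/1.949) = 57.7 × 0.2835 = 16.36 µA.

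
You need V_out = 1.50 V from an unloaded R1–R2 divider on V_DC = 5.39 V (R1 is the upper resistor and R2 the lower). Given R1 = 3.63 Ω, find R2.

The divider ratio is R2/(R1+R2) = 1.50/5.39 = 0.2783.
So R2 = R1 · V_out/(V_DC − V_out) = 3.63 × 1.50/(5.39 − 1.50) = 3.63 × 0.3856 = 1.400 Ω.

R2 ≈ 1.40 Ω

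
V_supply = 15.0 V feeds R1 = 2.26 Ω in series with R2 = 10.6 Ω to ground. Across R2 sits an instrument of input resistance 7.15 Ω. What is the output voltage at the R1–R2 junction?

V_out ≈ 9.81 V

First combine the lower leg with the load: R2 ‖ R_L = 4.270 Ω.
Now apply the divider: V_out = 15.0 × 0.6539 = 9.808 V.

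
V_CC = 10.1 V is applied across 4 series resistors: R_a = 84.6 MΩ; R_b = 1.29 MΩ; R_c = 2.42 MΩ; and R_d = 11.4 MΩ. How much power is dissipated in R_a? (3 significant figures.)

P ≈ 0.868 µW

Series current I = V_CC/ΣR = 10.1/99.71 = 0.1013 µA.
V(R_a) = I·R = 8.569 V; P = V·I = 8.569 × 0.1013 = 0.8680 µW.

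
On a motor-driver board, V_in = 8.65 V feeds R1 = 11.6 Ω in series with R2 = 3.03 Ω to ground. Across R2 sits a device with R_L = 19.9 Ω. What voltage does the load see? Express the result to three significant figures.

V_out ≈ 1.60 V

The load sits in parallel with R2, giving an effective lower resistance R2' = R2·R_L/(R2+R_L) = 2.630 Ω.
Voltage divider with the loaded lower leg: V_out = 8.65 × 2.630/(11.6 + 2.630) = 8.65 × 0.1848 = 1.599 V.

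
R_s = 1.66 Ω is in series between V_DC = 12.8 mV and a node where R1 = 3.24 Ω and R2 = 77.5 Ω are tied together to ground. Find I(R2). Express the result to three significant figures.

Parallel bank: R_p = 1/(1/3.24 + 1/77.5) = 3.110 Ω.
Node voltage V_A = V_DC · R_p/(R_s + R_p) = 12.8 × 0.6520 = 8.345 mV.
Branch current I = V_A/R2 = 8.345/77.5 = 0.1077 mA.

I ≈ 0.108 mA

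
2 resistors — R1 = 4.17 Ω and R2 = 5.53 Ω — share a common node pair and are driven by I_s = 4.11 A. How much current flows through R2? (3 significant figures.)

I ≈ 1.77 A

Two-branch current divider: I_k = I_s · R_other/(R_1 + R_2).
So I = 4.11 × 4.17/9.700 = 1.767 A.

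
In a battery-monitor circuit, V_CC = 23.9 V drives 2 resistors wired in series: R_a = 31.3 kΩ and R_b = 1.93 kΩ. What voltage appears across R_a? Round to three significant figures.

ΣR = 31.3 + 1.93 = 33.23 kΩ.
Voltage divider: V = V_CC · (31.30 / 33.23) = 23.9 × 0.9419 = 22.51 V.

V ≈ 22.5 V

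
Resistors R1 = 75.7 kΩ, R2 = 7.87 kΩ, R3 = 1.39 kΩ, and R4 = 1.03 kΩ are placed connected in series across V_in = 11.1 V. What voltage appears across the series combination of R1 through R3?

ΣR = 75.7 + 7.87 + 1.39 + 1.03 = 85.99 kΩ.
R_{R1..R3} = 75.7 + 7.87 + 1.39 = 84.96 kΩ.
By the voltage-divider rule, V = 11.1 × 84.96/85.99 = 10.97 V.

V ≈ 11.0 V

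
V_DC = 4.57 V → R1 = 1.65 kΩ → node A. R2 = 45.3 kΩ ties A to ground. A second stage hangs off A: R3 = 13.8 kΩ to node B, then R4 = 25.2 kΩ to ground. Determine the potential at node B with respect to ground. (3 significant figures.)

V_B ≈ 2.74 V

Looking into the second stage from A: R3 + R4 = 39.00 kΩ appears in parallel with R2.
Effective lower resistance at A: R2 ‖ 39.00 = 20.96 kΩ.
V_A = 4.57 × 20.96/(1.65 + 20.96) = 4.236 V.
Then the unloaded second divider: V_B = V_A × R4/(R3+R4) = 4.236 × 0.6462 = 2.737 V.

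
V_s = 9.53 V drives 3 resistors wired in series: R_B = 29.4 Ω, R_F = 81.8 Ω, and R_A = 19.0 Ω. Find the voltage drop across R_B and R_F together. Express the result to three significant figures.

V ≈ 8.14 V

Series total: ΣR = 29.4 + 81.8 + 19.0 = 130.2 Ω.
R_{R_B..R_F} = 29.4 + 81.8 = 111.2 Ω.
By the voltage-divider rule, V = 9.53 × 111.2/130.2 = 8.139 V.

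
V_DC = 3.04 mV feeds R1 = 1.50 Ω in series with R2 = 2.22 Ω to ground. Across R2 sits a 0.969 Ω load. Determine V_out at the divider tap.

R2 ‖ R_L = (2.22 × 0.969)/(2.22 + 0.969) = 0.6746 Ω.
Voltage divider with the loaded lower leg: V_out = 3.04 × 0.6746/(1.50 + 0.6746) = 3.04 × 0.3102 = 0.9430 mV.

V_out ≈ 0.943 mV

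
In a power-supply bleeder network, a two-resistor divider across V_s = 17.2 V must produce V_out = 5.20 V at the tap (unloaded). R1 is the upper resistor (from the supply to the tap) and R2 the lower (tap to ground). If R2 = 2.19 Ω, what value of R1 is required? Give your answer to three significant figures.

The divider ratio is R2/(R1+R2) = 5.20/17.2 = 0.3023.
R1 = R2·(1/k − 1) = 2.19 × 2.308 = 5.054 Ω.

R1 ≈ 5.05 Ω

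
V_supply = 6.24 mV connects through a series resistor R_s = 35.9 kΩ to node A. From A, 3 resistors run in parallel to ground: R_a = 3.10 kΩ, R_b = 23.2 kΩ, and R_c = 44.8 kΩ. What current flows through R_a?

I ≈ 0.135 µA

Equivalent of the parallel group: R_p = 2.577 kΩ.
V_A = 6.24 × 2.577/38.48 = 0.4180 mV.
Branch current I = V_A/R_a = 0.4180/3.10 = 0.1348 µA.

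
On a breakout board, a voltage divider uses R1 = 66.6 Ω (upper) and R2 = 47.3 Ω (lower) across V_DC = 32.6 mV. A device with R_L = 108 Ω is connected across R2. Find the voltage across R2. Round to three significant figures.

The load sits in parallel with R2, giving an effective lower resistance R2' = R2·R_L/(R2+R_L) = 32.89 Ω.
Voltage divider with the loaded lower leg: V_out = 32.6 × 32.89/(66.6 + 32.89) = 32.6 × 0.3306 = 10.78 mV.
(Unloaded it would be 13.5 mV; the load pulls it down.)

V_out ≈ 10.8 mV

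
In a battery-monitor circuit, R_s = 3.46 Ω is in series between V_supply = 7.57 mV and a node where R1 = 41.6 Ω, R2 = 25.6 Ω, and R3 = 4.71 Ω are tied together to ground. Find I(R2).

I ≈ 0.151 mA

Combine the parallel branches: R_p = (1/41.6 + 1/25.6 + 1/4.71)⁻¹ = 3.631 Ω.
V_A by voltage divider: V_A = 7.57 × 3.631/(3.46 + 3.631) = 3.876 mV.
Branch current I = V_A/R2 = 3.876/25.6 = 0.1514 mA.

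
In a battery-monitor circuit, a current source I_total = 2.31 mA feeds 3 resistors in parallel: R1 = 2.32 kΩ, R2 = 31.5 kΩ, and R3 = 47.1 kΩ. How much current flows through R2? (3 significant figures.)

I ≈ 0.152 mA

ΣG = 1/2.32 + 1/31.5 + 1/47.1 = 0.4840.
R2 takes the fraction G_k/ΣG = 0.03175/0.4840 = 0.06559, so I = 2.31 × 0.06559 = 0.1515 mA.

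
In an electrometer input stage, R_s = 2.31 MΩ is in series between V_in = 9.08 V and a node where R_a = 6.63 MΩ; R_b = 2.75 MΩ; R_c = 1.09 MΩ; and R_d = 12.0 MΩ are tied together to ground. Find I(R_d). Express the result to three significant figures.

I ≈ 0.168 µA

Equivalent of the parallel group: R_p = 0.6600 MΩ.
Node voltage V_A = V_in · R_p/(R_s + R_p) = 9.08 × 0.2222 = 2.018 V.
I(R_d) = V_A / R_d = 2.018/12.0 = 0.1681 µA.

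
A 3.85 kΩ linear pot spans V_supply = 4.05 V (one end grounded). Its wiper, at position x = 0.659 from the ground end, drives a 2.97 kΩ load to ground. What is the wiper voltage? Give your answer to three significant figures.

Lower segment x·R_p = 2.537 kΩ; upper segment (1−x)·R_p = 1.313 kΩ.
(x·R_p) ‖ R_L = 1.368 kΩ.
Loaded-divider output: V_out = 4.05 × 0.5103 = 2.067 V.
(Unloaded: V_out = x·V_supply = 2.67 V.)

V_out ≈ 2.07 V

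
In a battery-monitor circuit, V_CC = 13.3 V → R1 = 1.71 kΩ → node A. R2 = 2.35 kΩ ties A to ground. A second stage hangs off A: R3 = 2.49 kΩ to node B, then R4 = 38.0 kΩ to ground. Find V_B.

The second stage (R3 + R4 = 40.49 kΩ) loads node A in parallel with R2.
R2 ‖ (R3+R4) = 2.221 kΩ.
First divider: V_A = V_CC · 2.221/(1.71 + 2.221) = 7.515 V.
V_B = V_A × 0.9385 = 7.052 V.

V_B ≈ 7.05 V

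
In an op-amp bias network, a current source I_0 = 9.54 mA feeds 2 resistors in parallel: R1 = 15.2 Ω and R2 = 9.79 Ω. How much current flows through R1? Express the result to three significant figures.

I ≈ 3.74 mA

Two-branch current divider: I_k = I_0 · R_other/(R_1 + R_2).
So I = 9.54 × 9.79/24.99 = 3.737 mA.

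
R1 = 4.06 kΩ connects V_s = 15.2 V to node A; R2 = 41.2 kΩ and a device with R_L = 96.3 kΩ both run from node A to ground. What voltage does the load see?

First combine the lower leg with the load: R2 ‖ R_L = 28.85 kΩ.
Now apply the divider: V_out = 15.2 × 0.8767 = 13.33 V.
(Unloaded it would be 13.8 V; the load pulls it down.)

V_out ≈ 13.3 V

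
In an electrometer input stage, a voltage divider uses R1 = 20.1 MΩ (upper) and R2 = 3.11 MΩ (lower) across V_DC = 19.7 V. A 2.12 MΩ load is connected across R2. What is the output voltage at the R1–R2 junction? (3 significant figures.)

V_out ≈ 1.16 V

The load sits in parallel with R2, giving an effective lower resistance R2' = R2·R_L/(R2+R_L) = 1.261 MΩ.
Then V_out = V_DC · R2'/(R1 + R2') = 19.7 × 1.261/21.36 = 1.163 V.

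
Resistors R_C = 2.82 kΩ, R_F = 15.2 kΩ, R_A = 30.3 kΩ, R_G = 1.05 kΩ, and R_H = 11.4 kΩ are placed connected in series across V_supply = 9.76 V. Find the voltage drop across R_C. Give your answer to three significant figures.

V ≈ 0.453 V

Total series resistance ΣR = 2.82 + 15.2 + 30.3 + 1.05 + 11.4 = 60.77 kΩ.
Voltage divider: V = V_supply · (2.820 / 60.77) = 9.76 × 0.04640 = 0.4529 V.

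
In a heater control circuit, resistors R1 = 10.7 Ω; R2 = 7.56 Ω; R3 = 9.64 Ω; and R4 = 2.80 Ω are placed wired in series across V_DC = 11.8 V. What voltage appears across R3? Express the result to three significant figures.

Total series resistance ΣR = 10.7 + 7.56 + 9.64 + 2.80 = 30.70 Ω.
By the voltage-divider rule, V = 11.8 × 9.640/30.70 = 3.705 V.

V ≈ 3.71 V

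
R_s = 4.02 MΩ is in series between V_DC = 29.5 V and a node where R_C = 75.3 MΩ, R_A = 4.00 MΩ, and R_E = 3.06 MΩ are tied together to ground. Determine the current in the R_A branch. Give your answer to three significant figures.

Parallel bank: R_p = 1/(1/75.3 + 1/4.00 + 1/3.06) = 1.695 MΩ.
V_A by voltage divider: V_A = 29.5 × 1.695/(4.02 + 1.695) = 8.748 V.
Branch current I = V_A/R_A = 8.748/4.00 = 2.187 µA.
(Check via current divider: I_total = 5.162 µA; share G_k/ΣG = 0.4237 → same result.)

I ≈ 2.19 µA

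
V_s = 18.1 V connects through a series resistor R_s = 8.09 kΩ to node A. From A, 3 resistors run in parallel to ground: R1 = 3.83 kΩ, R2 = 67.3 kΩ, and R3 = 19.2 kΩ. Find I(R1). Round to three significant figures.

I ≈ 1.29 mA

Equivalent of the parallel group: R_p = 3.048 kΩ.
Node voltage V_A = V_s · R_p/(R_s + R_p) = 18.1 × 0.2737 = 4.954 V.
I(R1) = V_A / R1 = 4.954/3.83 = 1.293 mA.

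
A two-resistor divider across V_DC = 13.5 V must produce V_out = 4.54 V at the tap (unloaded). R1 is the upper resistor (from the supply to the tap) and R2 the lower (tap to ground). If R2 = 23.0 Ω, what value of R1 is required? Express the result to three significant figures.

V_out/V_DC = R2/(R1+R2) = 0.3363.
R1 = R2·(1/k − 1) = 23.0 × 1.974 = 45.39 Ω.

R1 ≈ 45.4 Ω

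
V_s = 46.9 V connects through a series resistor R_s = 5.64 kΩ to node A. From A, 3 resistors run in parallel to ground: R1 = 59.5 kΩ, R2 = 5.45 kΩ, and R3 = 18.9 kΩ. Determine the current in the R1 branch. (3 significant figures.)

Equivalent of the parallel group: R_p = 3.949 kΩ.
V_A by voltage divider: V_A = 46.9 × 3.949/(5.64 + 3.949) = 19.32 V.
Branch current I = V_A/R1 = 19.32/59.5 = 0.3246 mA.

I ≈ 0.325 mA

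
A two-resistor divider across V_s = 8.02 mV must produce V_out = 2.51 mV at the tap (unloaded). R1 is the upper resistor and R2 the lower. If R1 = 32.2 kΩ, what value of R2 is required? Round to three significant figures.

R2 ≈ 14.7 kΩ

V_out/V_s = R2/(R1+R2) = 0.3130.
So R2 = R1 · V_out/(V_s − V_out) = 32.2 × 2.51/(8.02 − 2.51) = 32.2 × 0.4555 = 14.67 kΩ.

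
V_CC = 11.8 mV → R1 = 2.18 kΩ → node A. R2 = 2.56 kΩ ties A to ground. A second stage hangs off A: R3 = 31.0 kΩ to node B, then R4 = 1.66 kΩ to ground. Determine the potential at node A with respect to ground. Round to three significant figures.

V_A ≈ 6.15 mV

Looking into the second stage from A: R3 + R4 = 32.66 kΩ appears in parallel with R2.
R2 ‖ (R3+R4) = 2.374 kΩ.
V_A = 11.8 × 2.374/(2.18 + 2.374) = 6.151 mV.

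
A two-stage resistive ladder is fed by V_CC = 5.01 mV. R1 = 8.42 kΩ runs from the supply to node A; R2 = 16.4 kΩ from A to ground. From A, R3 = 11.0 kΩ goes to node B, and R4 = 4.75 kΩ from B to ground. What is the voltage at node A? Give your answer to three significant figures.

V_A ≈ 2.45 mV

Node A sees R2 in parallel with the series input of stage 2, R3 + R4 = 15.75 kΩ.
Effective lower resistance at A: R2 ‖ 15.75 = 8.034 kΩ.
First divider: V_A = V_CC · 8.034/(8.42 + 8.034) = 2.446 mV.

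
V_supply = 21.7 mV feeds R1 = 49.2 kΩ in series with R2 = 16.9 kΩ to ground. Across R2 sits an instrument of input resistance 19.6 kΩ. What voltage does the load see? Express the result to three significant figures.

The load sits in parallel with R2, giving an effective lower resistance R2' = R2·R_L/(R2+R_L) = 9.075 kΩ.
Then V_out = V_supply · R2'/(R1 + R2') = 21.7 × 9.075/58.28 = 3.379 mV.

V_out ≈ 3.38 mV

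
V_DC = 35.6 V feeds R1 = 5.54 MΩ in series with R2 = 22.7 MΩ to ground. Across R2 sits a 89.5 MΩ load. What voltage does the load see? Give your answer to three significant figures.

V_out ≈ 27.3 V

R2 ‖ R_L = (22.7 × 89.5)/(22.7 + 89.5) = 18.11 MΩ.
Now apply the divider: V_out = 35.6 × 0.7657 = 27.26 V.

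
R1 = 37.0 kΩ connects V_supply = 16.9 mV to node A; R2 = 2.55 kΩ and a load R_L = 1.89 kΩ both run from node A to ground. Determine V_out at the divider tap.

V_out ≈ 0.482 mV

R2 ‖ R_L = (2.55 × 1.89)/(2.55 + 1.89) = 1.085 kΩ.
Now apply the divider: V_out = 16.9 × 0.02850 = 0.4817 mV.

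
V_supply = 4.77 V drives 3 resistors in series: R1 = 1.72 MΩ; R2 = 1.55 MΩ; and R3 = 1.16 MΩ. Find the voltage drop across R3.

Series total: ΣR = 1.72 + 1.55 + 1.16 = 4.430 MΩ.
V = V_supply · R/ΣR = 4.77 × 0.2619 = 1.249 V.

V ≈ 1.25 V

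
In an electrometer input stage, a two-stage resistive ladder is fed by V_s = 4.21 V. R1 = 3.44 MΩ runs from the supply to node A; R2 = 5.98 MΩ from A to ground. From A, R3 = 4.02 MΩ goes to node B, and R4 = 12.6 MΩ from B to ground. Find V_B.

V_B ≈ 1.79 V

The second stage (R3 + R4 = 16.62 MΩ) loads node A in parallel with R2.
R2 ‖ (R3+R4) = 4.398 MΩ.
V_A = 4.21 × 4.398/(3.44 + 4.398) = 2.362 V.
V_B = V_A × 0.7581 = 1.791 V.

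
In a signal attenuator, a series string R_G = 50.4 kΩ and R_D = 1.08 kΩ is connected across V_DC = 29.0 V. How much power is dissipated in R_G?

Series current I = V_DC/ΣR = 29.0/51.48 = 0.5633 mA.
P(R_G) = I²·R_G = (0.5633)² × 50.4 = 15.99 mW.

P ≈ 16.0 mW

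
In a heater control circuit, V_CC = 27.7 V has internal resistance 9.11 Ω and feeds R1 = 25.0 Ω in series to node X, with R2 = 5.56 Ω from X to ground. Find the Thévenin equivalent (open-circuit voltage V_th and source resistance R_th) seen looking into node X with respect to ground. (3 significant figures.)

V_th ≈ 3.88 V, R_th ≈ 4.78 Ω

R1' = 9.11 + 25.0 = 34.11 Ω (source resistance + R1).
With X open, the divider is unloaded: V_th = 27.7 × 5.56/39.67 = 3.882 V.
Zeroing V_CC shorts the top of R1' to ground, so R_th = R1' ‖ R2 = 4.781 Ω.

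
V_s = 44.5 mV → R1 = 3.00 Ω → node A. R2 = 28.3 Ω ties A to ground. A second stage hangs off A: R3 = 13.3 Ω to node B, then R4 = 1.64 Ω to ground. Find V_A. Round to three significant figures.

V_A ≈ 34.1 mV

Node A sees R2 in parallel with the series input of stage 2, R3 + R4 = 14.94 Ω.
R2 ‖ (R3+R4) = 9.778 Ω.
V_A = 44.5 × 9.778/(3.00 + 9.778) = 34.05 mV.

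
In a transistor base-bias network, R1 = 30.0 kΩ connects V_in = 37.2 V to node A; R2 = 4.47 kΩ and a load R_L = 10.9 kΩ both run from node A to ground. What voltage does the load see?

First combine the lower leg with the load: R2 ‖ R_L = 3.170 kΩ.
Then V_out = V_in · R2'/(R1 + R2') = 37.2 × 3.170/33.17 = 3.555 V.

V_out ≈ 3.56 V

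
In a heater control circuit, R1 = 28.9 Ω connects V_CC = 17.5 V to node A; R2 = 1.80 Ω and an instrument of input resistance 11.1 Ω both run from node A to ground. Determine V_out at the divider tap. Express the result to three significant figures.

First combine the lower leg with the load: R2 ‖ R_L = 1.549 Ω.
Now apply the divider: V_out = 17.5 × 0.05087 = 0.8902 V.
(Unloaded it would be 1.03 V; the load pulls it down.)

V_out ≈ 0.890 V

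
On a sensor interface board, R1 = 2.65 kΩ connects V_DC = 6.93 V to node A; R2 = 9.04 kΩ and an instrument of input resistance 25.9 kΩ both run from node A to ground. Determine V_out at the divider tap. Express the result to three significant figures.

V_out ≈ 4.97 V

R2 ‖ R_L = (9.04 × 25.9)/(9.04 + 25.9) = 6.701 kΩ.
Then V_out = V_DC · R2'/(R1 + R2') = 6.93 × 6.701/9.351 = 4.966 V.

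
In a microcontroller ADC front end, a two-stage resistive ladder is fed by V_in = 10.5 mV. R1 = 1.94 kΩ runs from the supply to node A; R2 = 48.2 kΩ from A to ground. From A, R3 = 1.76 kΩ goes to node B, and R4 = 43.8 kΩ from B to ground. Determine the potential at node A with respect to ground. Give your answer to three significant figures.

Looking into the second stage from A: R3 + R4 = 45.56 kΩ appears in parallel with R2.
R2 ‖ (R3+R4) = 23.42 kΩ.
So V_A = 10.5 × 0.9235 = 9.697 mV.

V_A ≈ 9.70 mV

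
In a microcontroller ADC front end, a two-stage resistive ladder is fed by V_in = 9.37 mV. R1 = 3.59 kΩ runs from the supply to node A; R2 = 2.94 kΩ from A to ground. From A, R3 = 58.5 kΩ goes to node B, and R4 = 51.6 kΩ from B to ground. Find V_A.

Looking into the second stage from A: R3 + R4 = 110.1 kΩ appears in parallel with R2.
R2 ‖ (R3+R4) = 2.864 kΩ.
So V_A = 9.37 × 0.4437 = 4.158 mV.

V_A ≈ 4.16 mV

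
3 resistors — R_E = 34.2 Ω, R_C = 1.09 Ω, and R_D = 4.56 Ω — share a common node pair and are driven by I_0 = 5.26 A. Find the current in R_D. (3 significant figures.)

I ≈ 0.989 A

Conductances: ΣG = 1/34.2 + 1/1.09 + 1/4.56 = 1.166 (1/Ω).
By the current-divider rule, I = I_0 · G_k/ΣG = 5.26 × 0.1881 = 0.9893 A.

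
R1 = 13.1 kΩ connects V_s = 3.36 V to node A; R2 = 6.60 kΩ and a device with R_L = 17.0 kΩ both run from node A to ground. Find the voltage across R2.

V_out ≈ 0.895 V

The load sits in parallel with R2, giving an effective lower resistance R2' = R2·R_L/(R2+R_L) = 4.754 kΩ.
Voltage divider with the loaded lower leg: V_out = 3.36 × 4.754/(13.1 + 4.754) = 3.36 × 0.2663 = 0.8947 V.
(Unloaded it would be 1.13 V; the load pulls it down.)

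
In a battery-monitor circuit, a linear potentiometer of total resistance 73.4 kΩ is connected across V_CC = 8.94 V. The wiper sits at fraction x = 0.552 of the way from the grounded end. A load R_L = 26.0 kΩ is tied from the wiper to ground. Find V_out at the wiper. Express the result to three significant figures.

Split the track: R_lower = x·R_p = 40.52 kΩ, R_upper = (1−x)·R_p = 32.88 kΩ.
R_L loads the lower segment: effective lower R = 15.84 kΩ.
V_out = 8.94 × 15.84/(32.88 + 15.84) = 2.906 V.

V_out ≈ 2.91 V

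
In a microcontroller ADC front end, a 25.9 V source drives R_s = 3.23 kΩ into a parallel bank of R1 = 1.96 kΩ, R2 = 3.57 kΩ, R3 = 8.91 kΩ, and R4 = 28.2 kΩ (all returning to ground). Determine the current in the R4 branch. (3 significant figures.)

I ≈ 0.228 mA

Equivalent of the parallel group: R_p = 1.066 kΩ.
V_A by voltage divider: V_A = 25.9 × 1.066/(3.23 + 1.066) = 6.427 V.
I(R4) = V_A / R4 = 6.427/28.2 = 0.2279 mA.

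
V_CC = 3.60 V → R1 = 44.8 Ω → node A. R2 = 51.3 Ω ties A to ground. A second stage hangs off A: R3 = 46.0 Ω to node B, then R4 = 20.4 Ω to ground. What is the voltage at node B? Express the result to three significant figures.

The second stage (R3 + R4 = 66.40 Ω) loads node A in parallel with R2.
R2 ‖ (R3+R4) = 28.94 Ω.
First divider: V_A = V_CC · 28.94/(44.8 + 28.94) = 1.413 V.
V_B = V_A × 0.3072 = 0.4341 V.

V_B ≈ 0.434 V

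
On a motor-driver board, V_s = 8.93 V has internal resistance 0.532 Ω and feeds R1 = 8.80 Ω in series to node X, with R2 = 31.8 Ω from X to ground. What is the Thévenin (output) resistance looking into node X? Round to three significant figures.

R1' = 0.532 + 8.80 = 9.332 Ω (source resistance + R1).
Zeroing V_s shorts the top of R1' to ground, so R_th = R1' ‖ R2 = 7.215 Ω.

R_th ≈ 7.21 Ω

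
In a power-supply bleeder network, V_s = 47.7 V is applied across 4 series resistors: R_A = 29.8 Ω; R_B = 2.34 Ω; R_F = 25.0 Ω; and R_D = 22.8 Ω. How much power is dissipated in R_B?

P ≈ 0.833 W

Series current I = V_s/ΣR = 47.7/79.94 = 0.5967 A.
P = I²R = 0.3560 × 2.34 = 0.8332 W.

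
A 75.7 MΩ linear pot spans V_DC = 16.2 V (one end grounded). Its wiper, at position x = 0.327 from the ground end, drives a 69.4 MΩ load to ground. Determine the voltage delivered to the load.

V_out ≈ 4.27 V

Split the track: R_lower = x·R_p = 24.75 MΩ, R_upper = (1−x)·R_p = 50.95 MΩ.
R_L loads the lower segment: effective lower R = 18.25 MΩ.
V_out = 16.2 × 18.25/(50.95 + 18.25) = 4.272 V.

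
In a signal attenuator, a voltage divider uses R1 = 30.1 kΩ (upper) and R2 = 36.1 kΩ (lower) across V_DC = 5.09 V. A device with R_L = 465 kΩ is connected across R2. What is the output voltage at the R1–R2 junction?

V_out ≈ 2.68 V

R2 ‖ R_L = (36.1 × 465)/(36.1 + 465) = 33.50 kΩ.
Then V_out = V_DC · R2'/(R1 + R2') = 5.09 × 33.50/63.60 = 2.681 V.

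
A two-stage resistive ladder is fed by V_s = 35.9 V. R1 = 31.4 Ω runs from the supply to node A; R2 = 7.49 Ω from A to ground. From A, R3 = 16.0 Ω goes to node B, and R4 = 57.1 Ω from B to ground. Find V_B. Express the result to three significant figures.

V_B ≈ 4.99 V

Node A sees R2 in parallel with the series input of stage 2, R3 + R4 = 73.10 Ω.
Effective lower resistance at A: R2 ‖ 73.10 = 6.794 Ω.
So V_A = 35.9 × 0.1779 = 6.386 V.
Then the unloaded second divider: V_B = V_A × R4/(R3+R4) = 6.386 × 0.7811 = 4.988 V.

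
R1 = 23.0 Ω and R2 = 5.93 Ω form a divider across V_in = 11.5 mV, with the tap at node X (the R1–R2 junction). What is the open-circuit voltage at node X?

Open-circuit (no load on X): V_th = V_in · R2/(R1 + R2) = 11.5 × 5.93/(23.00 + 5.93) = 2.357 mV.

V_th ≈ 2.36 mV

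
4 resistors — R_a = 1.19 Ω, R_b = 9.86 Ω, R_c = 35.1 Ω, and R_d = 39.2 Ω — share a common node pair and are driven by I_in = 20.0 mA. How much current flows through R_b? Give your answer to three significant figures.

Total conductance ΣG = 1/1.19 + 1/9.86 + 1/35.1 + 1/39.2 = 0.9958 (units of 1/Ω).
By the current-divider rule, I = I_in · G_k/ΣG = 20.0 × 0.1019 = 2.037 mA.

I ≈ 2.04 mA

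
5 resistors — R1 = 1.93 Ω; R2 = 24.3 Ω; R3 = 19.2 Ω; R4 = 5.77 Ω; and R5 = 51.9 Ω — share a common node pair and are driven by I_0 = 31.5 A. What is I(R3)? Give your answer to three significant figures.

ΣG = 1/1.93 + 1/24.3 + 1/19.2 + 1/5.77 + 1/51.9 = 0.8039.
Current divider: I(R3) = I_0 · G_k/ΣG = 31.5 × (0.05208/0.8039) = 31.5 × 0.06478 = 2.041 A.

I ≈ 2.04 A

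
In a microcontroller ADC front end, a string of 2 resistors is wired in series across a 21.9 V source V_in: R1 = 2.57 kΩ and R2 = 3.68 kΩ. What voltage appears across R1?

V ≈ 9.01 V

Total series resistance ΣR = 2.57 + 3.68 = 6.250 kΩ.
Voltage divider: V = V_in · (2.570 / 6.250) = 21.9 × 0.4112 = 9.005 V.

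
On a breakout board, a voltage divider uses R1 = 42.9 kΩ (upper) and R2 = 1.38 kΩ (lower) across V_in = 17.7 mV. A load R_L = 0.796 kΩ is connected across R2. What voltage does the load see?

R2 ‖ R_L = (1.38 × 0.796)/(1.38 + 0.796) = 0.5048 kΩ.
Now apply the divider: V_out = 17.7 × 0.01163 = 0.2059 mV.

V_out ≈ 0.206 mV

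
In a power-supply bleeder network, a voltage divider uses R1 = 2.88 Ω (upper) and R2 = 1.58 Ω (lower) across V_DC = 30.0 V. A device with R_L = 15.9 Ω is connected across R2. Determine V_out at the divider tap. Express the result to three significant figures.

First combine the lower leg with the load: R2 ‖ R_L = 1.437 Ω.
Voltage divider with the loaded lower leg: V_out = 30.0 × 1.437/(2.88 + 1.437) = 30.0 × 0.3329 = 9.987 V.

V_out ≈ 9.99 V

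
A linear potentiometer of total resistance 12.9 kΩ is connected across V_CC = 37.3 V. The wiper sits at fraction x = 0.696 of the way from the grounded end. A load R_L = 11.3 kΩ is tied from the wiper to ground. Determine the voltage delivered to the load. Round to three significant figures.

V_out ≈ 20.9 V

Lower segment x·R_p = 8.978 kΩ; upper segment (1−x)·R_p = 3.922 kΩ.
R_L loads the lower segment: effective lower R = 5.003 kΩ.
Then V_out = V_CC · 5.003/(3.922 + 5.003) = 20.91 V.
(Unloaded: V_out = x·V_CC = 26.0 V.)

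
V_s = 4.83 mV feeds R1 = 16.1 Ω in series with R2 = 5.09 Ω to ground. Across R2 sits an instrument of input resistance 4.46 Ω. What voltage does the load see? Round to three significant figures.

V_out ≈ 0.621 mV

First combine the lower leg with the load: R2 ‖ R_L = 2.377 Ω.
Voltage divider with the loaded lower leg: V_out = 4.83 × 2.377/(16.1 + 2.377) = 4.83 × 0.1287 = 0.6214 mV.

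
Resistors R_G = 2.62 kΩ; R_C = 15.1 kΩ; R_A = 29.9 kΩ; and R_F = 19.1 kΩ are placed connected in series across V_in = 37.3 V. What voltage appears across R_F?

V ≈ 10.7 V

ΣR = 2.62 + 15.1 + 29.9 + 19.1 = 66.72 kΩ.
Voltage divider: V = V_in · (19.10 / 66.72) = 37.3 × 0.2863 = 10.68 V.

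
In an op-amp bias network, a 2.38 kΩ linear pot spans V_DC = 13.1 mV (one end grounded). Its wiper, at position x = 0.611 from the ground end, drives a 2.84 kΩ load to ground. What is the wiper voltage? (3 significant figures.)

The pot divides into 0.9258 kΩ above the wiper and 1.454 kΩ below.
R_L loads the lower segment: effective lower R = 0.9617 kΩ.
Loaded-divider output: V_out = 13.1 × 0.5095 = 6.675 mV.
(Unloaded: V_out = x·V_DC = 8.00 mV.)

V_out ≈ 6.67 mV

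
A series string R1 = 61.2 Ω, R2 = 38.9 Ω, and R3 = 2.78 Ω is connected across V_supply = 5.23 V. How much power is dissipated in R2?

ΣR = 102.9 Ω → I = 5.23/102.9 = 0.05084 A.
P = I²R = 0.002584 × 38.9 = 0.1005 W.

P ≈ 0.101 W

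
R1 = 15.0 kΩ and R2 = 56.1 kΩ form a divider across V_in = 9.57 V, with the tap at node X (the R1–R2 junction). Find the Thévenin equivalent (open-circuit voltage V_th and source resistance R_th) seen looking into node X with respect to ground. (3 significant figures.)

V_th ≈ 7.55 V, R_th ≈ 11.8 kΩ

With X open, the divider is unloaded: V_th = 9.57 × 56.1/71.10 = 7.551 V.
Looking into X with the source shorted: R_th = R1·R2/(R1+R2) = 15.00 × 56.1/71.10 = 11.84 kΩ.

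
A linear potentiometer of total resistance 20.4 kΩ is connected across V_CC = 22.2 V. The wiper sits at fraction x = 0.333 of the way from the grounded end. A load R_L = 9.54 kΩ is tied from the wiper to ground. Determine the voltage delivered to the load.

V_out ≈ 5.01 V

Split the track: R_lower = x·R_p = 6.793 kΩ, R_upper = (1−x)·R_p = 13.61 kΩ.
(x·R_p) ‖ R_L = 3.968 kΩ.
Loaded-divider output: V_out = 22.2 × 0.2258 = 5.012 V.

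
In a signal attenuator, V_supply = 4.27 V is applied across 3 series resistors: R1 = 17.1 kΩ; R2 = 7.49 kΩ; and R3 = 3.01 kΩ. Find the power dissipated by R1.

The common current is I = 4.27/27.60 = 0.1547 mA.
V(R1) = I·R = 2.646 V; P = V·I = 2.646 × 0.1547 = 0.4093 mW.

P ≈ 0.409 mW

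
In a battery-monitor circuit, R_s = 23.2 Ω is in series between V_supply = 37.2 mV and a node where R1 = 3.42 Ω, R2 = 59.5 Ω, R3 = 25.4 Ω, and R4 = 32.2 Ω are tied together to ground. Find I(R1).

Parallel bank: R_p = 1/(1/3.42 + 1/59.5 + 1/25.4 + 1/32.2) = 2.634 Ω.
V_A = 37.2 × 2.634/25.83 = 3.793 mV.
I(R1) = V_A / R1 = 3.793/3.42 = 1.109 mA.
(Check via current divider: I_total = 1.440 mA; share G_k/ΣG = 0.7702 → same result.)

I ≈ 1.11 mA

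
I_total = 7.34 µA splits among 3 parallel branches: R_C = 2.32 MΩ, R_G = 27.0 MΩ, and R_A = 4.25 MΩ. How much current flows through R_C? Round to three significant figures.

I ≈ 4.50 µA

Total conductance ΣG = 1/2.32 + 1/27.0 + 1/4.25 = 0.7034 (units of 1/MΩ).
By the current-divider rule, I = I_total · G_k/ΣG = 7.34 × 0.6128 = 4.498 µA.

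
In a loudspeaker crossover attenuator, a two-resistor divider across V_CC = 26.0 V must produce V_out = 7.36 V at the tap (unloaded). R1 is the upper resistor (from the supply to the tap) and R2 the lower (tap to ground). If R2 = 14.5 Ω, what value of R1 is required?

Required fraction k = V_out/V_CC = 0.2831.
R1 = R2·(1/k − 1) = 14.5 × 2.533 = 36.72 Ω.

R1 ≈ 36.7 Ω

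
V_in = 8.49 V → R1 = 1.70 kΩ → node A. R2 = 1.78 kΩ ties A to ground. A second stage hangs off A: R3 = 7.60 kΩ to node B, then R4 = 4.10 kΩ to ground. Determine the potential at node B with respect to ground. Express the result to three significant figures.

Node A sees R2 in parallel with the series input of stage 2, R3 + R4 = 11.70 kΩ.
R2 ‖ (R3+R4) = 1.545 kΩ.
First divider: V_A = V_in · 1.545/(1.70 + 1.545) = 4.042 V.
V_B = V_A × 0.3504 = 1.416 V.

V_B ≈ 1.42 V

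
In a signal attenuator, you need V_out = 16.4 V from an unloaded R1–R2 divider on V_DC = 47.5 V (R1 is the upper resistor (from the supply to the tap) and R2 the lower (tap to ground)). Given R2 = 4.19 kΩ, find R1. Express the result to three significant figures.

R1 ≈ 7.95 kΩ

The divider ratio is R2/(R1+R2) = 16.4/47.5 = 0.3453.
R1 = R2·(1/k − 1) = 4.19 × 1.896 = 7.946 kΩ.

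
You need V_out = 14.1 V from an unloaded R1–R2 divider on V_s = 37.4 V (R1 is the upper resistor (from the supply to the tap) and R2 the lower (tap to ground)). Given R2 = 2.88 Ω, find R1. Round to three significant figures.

R1 ≈ 4.76 Ω

V_out/V_s = R2/(R1+R2) = 0.3770.
R1 = R2·(1/k − 1) = 2.88 × 1.652 = 4.759 Ω.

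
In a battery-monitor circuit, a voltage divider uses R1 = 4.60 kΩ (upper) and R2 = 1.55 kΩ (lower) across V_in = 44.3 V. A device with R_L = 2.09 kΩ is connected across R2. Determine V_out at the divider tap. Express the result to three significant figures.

First combine the lower leg with the load: R2 ‖ R_L = 0.8900 kΩ.
Voltage divider with the loaded lower leg: V_out = 44.3 × 0.8900/(4.60 + 0.8900) = 44.3 × 0.1621 = 7.181 V.

V_out ≈ 7.18 V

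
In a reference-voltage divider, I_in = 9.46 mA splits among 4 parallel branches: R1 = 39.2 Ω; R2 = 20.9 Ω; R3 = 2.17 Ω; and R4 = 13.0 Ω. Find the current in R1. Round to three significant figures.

ΣG = 1/39.2 + 1/20.9 + 1/2.17 + 1/13.0 = 0.6111.
R1 takes the fraction G_k/ΣG = 0.02551/0.6111 = 0.04174, so I = 9.46 × 0.04174 = 0.3949 mA.

I ≈ 0.395 mA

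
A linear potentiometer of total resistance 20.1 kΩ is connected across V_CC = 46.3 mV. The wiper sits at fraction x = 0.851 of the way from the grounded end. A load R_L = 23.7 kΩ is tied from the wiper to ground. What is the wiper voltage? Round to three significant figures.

V_out ≈ 35.6 mV

Split the track: R_lower = x·R_p = 17.11 kΩ, R_upper = (1−x)·R_p = 2.995 kΩ.
R_L loads the lower segment: effective lower R = 9.935 kΩ.
Then V_out = V_CC · 9.935/(2.995 + 9.935) = 35.58 mV.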